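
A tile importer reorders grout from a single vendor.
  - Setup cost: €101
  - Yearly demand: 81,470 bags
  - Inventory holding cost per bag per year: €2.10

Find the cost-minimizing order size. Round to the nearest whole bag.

2,799 bags

Q* = √(2·D·S / H) = √(2·81,470·101 / 2.1) = √7,836,638.1 ≈ 2,799.40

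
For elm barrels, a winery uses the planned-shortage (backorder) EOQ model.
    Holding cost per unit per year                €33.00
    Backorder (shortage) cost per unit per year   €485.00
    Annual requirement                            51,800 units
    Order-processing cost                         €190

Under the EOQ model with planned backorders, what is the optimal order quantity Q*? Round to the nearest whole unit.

798 units

Q* = √(2DS/H) · √((H + b)/b)
   = √(2 × 51,800 × 190 / 33) · √((33 + 485) / 485)
   = 772.324 × 1.0335 ≈ 798.17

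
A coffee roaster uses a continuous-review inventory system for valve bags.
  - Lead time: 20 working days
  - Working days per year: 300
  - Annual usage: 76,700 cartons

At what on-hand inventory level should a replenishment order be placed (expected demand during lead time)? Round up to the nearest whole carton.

Daily demand d = 76,700 / 300 = 255.667 cartons/day
Demand during lead time = 255.667 × 20 = 5,113.33
Reorder point = 5,113.33 → round up

5,114 cartons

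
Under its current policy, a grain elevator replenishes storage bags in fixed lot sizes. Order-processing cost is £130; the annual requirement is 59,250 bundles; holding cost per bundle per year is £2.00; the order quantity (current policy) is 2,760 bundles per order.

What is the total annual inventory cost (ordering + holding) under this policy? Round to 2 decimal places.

£5,550.76

Annual ordering cost = (D/Q)·S = (59,250/2,760) × 130 = £2,790.76
Annual holding cost  = (Q/2)·H = (2,760/2) × 2 = £2,760.00
Total = £2,790.76 + £2,760.00 = £5,550.76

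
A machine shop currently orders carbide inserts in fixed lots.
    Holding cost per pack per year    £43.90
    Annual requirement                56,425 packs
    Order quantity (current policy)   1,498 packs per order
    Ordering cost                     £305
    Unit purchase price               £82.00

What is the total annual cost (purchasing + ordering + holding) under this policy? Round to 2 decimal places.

£4,671,219.50

Ordering: D/Q × S = 56,425/1,498 × £305 = £11,488.40
Holding:  Q/2 × H = 1,498/2 × £43.9 = £32,881.10
Purchase cost = D·C = 56,425 × 82 = £4,626,850.00
Total = £11,488.40 + £32,881.10 + £4,626,850.00 = £4,671,219.50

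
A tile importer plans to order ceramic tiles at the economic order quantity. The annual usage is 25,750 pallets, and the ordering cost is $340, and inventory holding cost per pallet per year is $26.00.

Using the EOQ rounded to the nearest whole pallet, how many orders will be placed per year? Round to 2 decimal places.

31.36 orders per year

Optimal lot size Q* = (2 × 25,750 × $340 / $26)^½ ≈ 820.65 → Q = 821
Orders per year = D/Q = 25,750 / 821 = 31.364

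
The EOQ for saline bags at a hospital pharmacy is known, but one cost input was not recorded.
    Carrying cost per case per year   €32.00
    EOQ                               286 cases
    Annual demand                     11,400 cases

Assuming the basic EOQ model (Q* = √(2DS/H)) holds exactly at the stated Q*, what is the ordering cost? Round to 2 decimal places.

€114.80

Since Q* = (2DS/H)^½, squaring gives Q*²·H = 2DS.
S = Q²H / (2D) = 286² × 32 / (2 × 11,400) = 114.8014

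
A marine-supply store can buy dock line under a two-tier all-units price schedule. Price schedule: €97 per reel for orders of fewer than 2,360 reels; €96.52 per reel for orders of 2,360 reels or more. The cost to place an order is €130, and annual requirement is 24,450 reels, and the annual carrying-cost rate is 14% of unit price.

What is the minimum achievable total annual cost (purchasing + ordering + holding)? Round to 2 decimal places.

€2,377,205.93

H₁ = 14%×€97 = €13.5800;  H₂ = 14%×€96.52 = €13.5128
EOQ₁ = √(2×24,450×130/13.5800) = 684.19  (< 2,360, feasible at tier 1)
EOQ₂ = √(2×24,450×130/13.5128) = 685.89  (< 2,360 → use Q = 2,360 at tier-2 price)
TC(tier 1 (EOQ₁), Q≈684.2) = €2,380,941.29
TC(tier 2, Q≈2,360.0) = €2,377,205.93
Minimum at tier 2: €2,377,205.93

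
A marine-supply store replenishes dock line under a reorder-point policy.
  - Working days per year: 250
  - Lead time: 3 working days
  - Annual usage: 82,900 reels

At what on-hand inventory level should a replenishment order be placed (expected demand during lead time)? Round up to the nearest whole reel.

995 reels

Daily demand d = 82,900 / 250 = 331.600 reels/day
Demand during lead time = 331.600 × 3 = 994.80
Reorder point = 994.80 → round up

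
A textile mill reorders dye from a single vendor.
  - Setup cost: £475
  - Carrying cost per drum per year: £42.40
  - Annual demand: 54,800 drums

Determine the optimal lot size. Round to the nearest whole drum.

2DS/H = 2·54,800·475/42.4 = 1,227,830.19
EOQ = √1,227,830.19 ≈ 1,108.07

1,108 drums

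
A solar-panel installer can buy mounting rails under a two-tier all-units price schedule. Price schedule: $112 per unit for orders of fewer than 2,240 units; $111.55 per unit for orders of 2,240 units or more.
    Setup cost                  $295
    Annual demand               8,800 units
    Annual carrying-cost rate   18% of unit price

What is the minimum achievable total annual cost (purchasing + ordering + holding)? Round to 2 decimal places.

$995,830.87

H₁ = 18%×$112 = $20.1600;  H₂ = 18%×$111.55 = $20.0790
EOQ₁ = √(2×8,800×295/20.1600) = 507.48  (< 2,240, feasible at tier 1)
EOQ₂ = √(2×8,800×295/20.0790) = 508.51  (< 2,240 → use Q = 2,240 at tier-2 price)
TC(tier 1 (EOQ₁), Q≈507.5) = $995,830.87
TC(tier 2, Q≈2,240.0) = $1,005,287.41
Minimum at tier 1 (EOQ₁): $995,830.87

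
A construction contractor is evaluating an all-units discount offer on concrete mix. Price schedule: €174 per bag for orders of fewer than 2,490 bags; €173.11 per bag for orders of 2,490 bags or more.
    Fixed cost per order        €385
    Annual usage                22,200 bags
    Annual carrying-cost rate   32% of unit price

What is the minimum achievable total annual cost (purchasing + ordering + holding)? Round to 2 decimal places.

€3,893,651.16

H₁ = 32%×€174 = €55.6800;  H₂ = 32%×€173.11 = €55.3952
EOQ₁ = √(2×22,200×385/55.6800) = 554.08  (< 2,490, feasible at tier 1)
EOQ₂ = √(2×22,200×385/55.3952) = 555.50  (< 2,490 → use Q = 2,490 at tier-2 price)
TC(tier 1 (EOQ₁), Q≈554.1) = €3,893,651.16
TC(tier 2, Q≈2,490.0) = €3,915,441.55
Minimum at tier 1 (EOQ₁): €3,893,651.16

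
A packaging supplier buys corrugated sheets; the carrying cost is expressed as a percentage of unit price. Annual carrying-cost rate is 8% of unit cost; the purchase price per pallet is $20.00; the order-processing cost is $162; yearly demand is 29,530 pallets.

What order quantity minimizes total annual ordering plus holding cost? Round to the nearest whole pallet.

2,445 pallets

Holding cost per pallet per year: H = 8% × $20 = $1.6000
2DS/H = 2·29,530·162/1.6 = 5,979,825.00
EOQ = √5,979,825.00 ≈ 2,445.37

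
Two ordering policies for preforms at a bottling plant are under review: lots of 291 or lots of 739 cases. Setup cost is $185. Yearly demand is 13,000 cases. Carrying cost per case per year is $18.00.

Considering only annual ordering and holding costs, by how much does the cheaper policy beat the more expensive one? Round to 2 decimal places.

$978.21

Annual cost at Q: ordering D·S/Q plus holding Q·H/2.
TC(291) = (13,000/291)×185 + (291/2)×18 = $10,883.60
TC(739) = (13,000/739)×185 + (739/2)×18 = $9,905.40
Cheaper: Q = 739.  Difference = $978.21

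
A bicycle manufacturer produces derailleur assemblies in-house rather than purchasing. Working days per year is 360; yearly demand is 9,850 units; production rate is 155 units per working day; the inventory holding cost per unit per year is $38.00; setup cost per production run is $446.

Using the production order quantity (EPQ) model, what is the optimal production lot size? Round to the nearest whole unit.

530 units

Daily demand d = 9,850/360 = 27.361; p = 155; 1 − d/p = 0.82348
EPQ = √(2DS / (H(1 − d/p)))
    = √(2 × 9,850 × 446 / (38 × 0.82348)) ≈ 529.89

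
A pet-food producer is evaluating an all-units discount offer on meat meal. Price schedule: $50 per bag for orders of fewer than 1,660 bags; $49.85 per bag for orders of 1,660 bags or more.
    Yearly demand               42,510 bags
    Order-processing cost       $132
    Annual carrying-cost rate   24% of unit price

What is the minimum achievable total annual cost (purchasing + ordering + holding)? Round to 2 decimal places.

H₁ = 24%×$50 = $12.0000;  H₂ = 24%×$49.85 = $11.9640
EOQ₁ = √(2×42,510×132/12.0000) = 967.07  (< 1,660, feasible at tier 1)
EOQ₂ = √(2×42,510×132/11.9640) = 968.52  (< 1,660 → use Q = 1,660 at tier-2 price)
TC(tier 1 (EOQ₁), Q≈967.1) = $2,137,104.81
TC(tier 2, Q≈1,660.0) = $2,132,433.93
Minimum at tier 2: $2,132,433.93

$2,132,433.93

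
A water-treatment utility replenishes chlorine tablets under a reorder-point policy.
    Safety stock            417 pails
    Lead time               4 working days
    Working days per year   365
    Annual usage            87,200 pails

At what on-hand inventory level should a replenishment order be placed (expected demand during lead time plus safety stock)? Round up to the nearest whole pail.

1,373 pails

Daily demand d = 87,200 / 365 = 238.904 pails/day
Demand during lead time = 238.904 × 4 = 955.62
Reorder point = 955.62 + 417 = 1,372.62 → round up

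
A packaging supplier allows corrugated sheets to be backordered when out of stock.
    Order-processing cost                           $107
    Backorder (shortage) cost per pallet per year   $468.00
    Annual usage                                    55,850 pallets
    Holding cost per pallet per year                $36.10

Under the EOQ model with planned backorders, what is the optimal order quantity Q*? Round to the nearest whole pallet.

Basic EOQ = √(2·55,850·107/36.1) = 575.393
Backorder adjustment √((H+b)/b) = √((36.1+468)/468) = 1.0379
Q* = 575.393 × 1.0379 ≈ 597.17

597 pallets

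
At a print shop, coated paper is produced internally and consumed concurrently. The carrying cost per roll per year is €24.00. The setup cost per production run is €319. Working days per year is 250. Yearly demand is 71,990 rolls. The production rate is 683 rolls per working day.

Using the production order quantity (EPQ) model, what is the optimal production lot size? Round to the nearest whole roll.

1,819 rolls

d = 71,990/250 = 287.9600 rolls/day;  effective holding cost H(1 − d/p) = 24·(1 − 287.9600/683) = 13.88135
Q* = √(2DS / H_eff) = √(2·71,990·319 / 13.88135) ≈ 1,818.99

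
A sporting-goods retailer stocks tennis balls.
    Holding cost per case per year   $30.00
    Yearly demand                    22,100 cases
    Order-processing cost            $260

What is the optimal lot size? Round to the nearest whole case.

Q* = √(2·D·S / H) = √(2·22,100·260 / 30) = √383,066.7 ≈ 618.92

619 cases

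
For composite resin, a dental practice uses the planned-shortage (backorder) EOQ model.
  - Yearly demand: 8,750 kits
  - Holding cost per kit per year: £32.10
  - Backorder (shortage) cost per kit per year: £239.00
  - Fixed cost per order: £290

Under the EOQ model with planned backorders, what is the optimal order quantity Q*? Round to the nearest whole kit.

Basic EOQ = √(2·8,750·290/32.1) = 397.618
Backorder adjustment √((H+b)/b) = √((32.1+239)/239) = 1.0650
Q* = 397.618 × 1.0650 ≈ 423.48

423 kits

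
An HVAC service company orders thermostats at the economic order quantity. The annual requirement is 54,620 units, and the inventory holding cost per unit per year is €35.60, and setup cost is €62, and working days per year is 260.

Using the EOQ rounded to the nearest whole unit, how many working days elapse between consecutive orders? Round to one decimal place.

Optimal lot size Q* = (2 × 54,620 × €62 / €35.6)^½ ≈ 436.18 → Q = 436 units
T = Q/D × 260 days = 436/54,620 × 260 = 2.075 days

2.1 days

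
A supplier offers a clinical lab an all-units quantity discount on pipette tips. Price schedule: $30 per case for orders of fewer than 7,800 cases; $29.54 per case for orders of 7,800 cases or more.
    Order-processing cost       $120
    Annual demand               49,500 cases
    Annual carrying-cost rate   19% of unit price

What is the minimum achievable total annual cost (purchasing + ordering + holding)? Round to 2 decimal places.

H₁ = 19%×$30 = $5.7000;  H₂ = 19%×$29.54 = $5.6126
EOQ₁ = √(2×49,500×120/5.7000) = 1,443.68  (< 7,800, feasible at tier 1)
EOQ₂ = √(2×49,500×120/5.6126) = 1,454.88  (< 7,800 → use Q = 7,800 at tier-2 price)
TC(tier 1 (EOQ₁), Q≈1,443.7) = $1,493,228.97
TC(tier 2, Q≈7,800.0) = $1,484,880.68
Minimum at tier 2: $1,484,880.68

$1,484,880.68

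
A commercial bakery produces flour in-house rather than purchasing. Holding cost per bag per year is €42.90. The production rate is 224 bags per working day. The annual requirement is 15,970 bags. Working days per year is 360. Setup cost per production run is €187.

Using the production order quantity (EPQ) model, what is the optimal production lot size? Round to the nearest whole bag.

d = 15,970/360 = 44.3611 bags/day;  effective holding cost H(1 − d/p) = 42.9·(1 − 44.3611/224) = 34.40406
Q* = √(2DS / H_eff) = √(2·15,970·187 / 34.40406) ≈ 416.66

417 bags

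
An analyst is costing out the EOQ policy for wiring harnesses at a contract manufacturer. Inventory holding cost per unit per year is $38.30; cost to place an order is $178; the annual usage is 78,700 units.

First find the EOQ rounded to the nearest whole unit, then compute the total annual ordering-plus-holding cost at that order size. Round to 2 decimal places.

$32,757.58

Q* = √(2·D·S / H) = √(2·78,700·178 / 38.3) = √731,519.6 ≈ 855.29 → Q = 855 units
Orders/yr = 78,700/855 = 92.047; ordering cost = 92.047 × $178 = $16,384.33
Average inventory = 855/2 = 427.5; holding cost = 427.5 × $38.3 = $16,373.25
Total = $16,384.33 + $16,373.25 = $32,757.58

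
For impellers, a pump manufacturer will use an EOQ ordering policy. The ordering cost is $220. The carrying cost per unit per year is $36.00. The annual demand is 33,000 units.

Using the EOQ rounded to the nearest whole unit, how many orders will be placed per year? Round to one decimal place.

52.0 orders per year

Optimal lot size Q* = (2 × 33,000 × $220 / $36)^½ ≈ 635.09 → Q = 635
N = D/Q = 33,000/635 ≈ 51.969 orders/yr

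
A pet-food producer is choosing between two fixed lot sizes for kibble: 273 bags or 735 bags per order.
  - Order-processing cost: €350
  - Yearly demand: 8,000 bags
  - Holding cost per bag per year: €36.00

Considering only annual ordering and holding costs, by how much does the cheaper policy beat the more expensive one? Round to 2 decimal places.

Annual cost at Q: ordering D·S/Q plus holding Q·H/2.
TC(273) = (8,000/273)×350 + (273/2)×36 = €15,170.41
TC(735) = (8,000/735)×350 + (735/2)×36 = €17,039.52
|ΔTC| = |€15,170.41 − €17,039.52| = €1,869.11

€1,869.11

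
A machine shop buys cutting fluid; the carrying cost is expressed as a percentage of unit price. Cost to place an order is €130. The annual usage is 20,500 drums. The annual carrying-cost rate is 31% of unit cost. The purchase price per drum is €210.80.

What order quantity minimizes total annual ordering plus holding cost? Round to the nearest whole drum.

H = i·C = 0.31 × €210.8 = €65.3480 per drum-year
Optimal lot size Q* = (2 × 20,500 × €130 / €65.348)^½ ≈ 285.59

286 drums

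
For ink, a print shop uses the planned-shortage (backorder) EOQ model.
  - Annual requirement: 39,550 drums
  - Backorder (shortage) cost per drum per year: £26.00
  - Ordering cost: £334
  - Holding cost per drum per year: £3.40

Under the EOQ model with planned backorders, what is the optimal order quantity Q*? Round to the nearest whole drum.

Basic EOQ = √(2·39,550·334/3.4) = 2,787.546
Backorder adjustment √((H+b)/b) = √((3.4+26)/26) = 1.0634
Q* = 2,787.546 × 1.0634 ≈ 2,964.21

2,964 drums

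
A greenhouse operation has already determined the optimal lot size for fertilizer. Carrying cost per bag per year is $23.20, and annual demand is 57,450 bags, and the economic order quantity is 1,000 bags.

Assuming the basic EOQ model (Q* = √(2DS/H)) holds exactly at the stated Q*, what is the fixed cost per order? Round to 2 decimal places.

$201.91

Since Q* = (2DS/H)^½, squaring gives Q*²·H = 2DS.
S = Q²H / (2D) = 1,000² × 23.2 / (2 × 57,450) = 201.9147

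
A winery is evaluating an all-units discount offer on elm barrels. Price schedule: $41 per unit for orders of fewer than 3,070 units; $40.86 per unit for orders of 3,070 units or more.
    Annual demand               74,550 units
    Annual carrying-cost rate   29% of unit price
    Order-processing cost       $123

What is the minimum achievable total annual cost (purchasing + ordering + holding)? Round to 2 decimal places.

H₁ = 29%×$41 = $11.8900;  H₂ = 29%×$40.86 = $11.8494
EOQ₁ = √(2×74,550×123/11.8900) = 1,241.94  (< 3,070, feasible at tier 1)
EOQ₂ = √(2×74,550×123/11.8494) = 1,244.07  (< 3,070 → use Q = 3,070 at tier-2 price)
TC(tier 1 (EOQ₁), Q≈1,241.9) = $3,071,316.66
TC(tier 2, Q≈3,070.0) = $3,067,288.69
Minimum at tier 2: $3,067,288.69

$3,067,288.69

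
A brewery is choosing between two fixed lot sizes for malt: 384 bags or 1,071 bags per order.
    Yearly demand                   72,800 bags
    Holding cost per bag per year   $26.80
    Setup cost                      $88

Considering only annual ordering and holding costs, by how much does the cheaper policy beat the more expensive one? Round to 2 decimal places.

$1,495.83

Annual cost at Q: ordering D·S/Q plus holding Q·H/2.
TC(384) = (72,800/384)×88 + (384/2)×26.8 = $21,828.93
TC(1,071) = (72,800/1,071)×88 + (1,071/2)×26.8 = $20,333.10
Cheaper: Q = 1,071.  Difference = $1,495.83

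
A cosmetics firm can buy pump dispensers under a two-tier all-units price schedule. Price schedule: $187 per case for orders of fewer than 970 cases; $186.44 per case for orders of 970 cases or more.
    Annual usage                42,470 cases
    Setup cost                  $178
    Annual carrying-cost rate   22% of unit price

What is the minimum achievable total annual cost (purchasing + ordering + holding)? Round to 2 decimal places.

$7,945,793.41

H₁ = 22%×$187 = $41.1400;  H₂ = 22%×$186.44 = $41.0168
EOQ₁ = √(2×42,470×178/41.1400) = 606.23  (< 970, feasible at tier 1)
EOQ₂ = √(2×42,470×178/41.0168) = 607.13  (< 970 → use Q = 970 at tier-2 price)
TC(tier 1 (EOQ₁), Q≈606.2) = $7,966,830.10
TC(tier 2, Q≈970.0) = $7,945,793.41
Minimum at tier 2: $7,945,793.41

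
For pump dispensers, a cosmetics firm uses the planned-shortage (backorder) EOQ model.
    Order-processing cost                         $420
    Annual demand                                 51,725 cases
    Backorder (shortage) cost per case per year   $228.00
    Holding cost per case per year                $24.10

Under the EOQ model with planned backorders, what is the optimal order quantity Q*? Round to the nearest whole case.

Basic EOQ = √(2·51,725·420/24.1) = 1,342.707
Backorder adjustment √((H+b)/b) = √((24.1+228)/228) = 1.0515
Q* = 1,342.707 × 1.0515 ≈ 1,411.89

1,412 cases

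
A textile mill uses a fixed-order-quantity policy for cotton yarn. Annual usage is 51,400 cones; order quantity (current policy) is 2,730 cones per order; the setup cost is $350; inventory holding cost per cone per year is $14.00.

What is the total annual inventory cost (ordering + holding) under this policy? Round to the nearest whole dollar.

Ordering: D/Q × S = 51,400/2,730 × $350 = $6,589.74
Holding:  Q/2 × H = 2,730/2 × $14 = $19,110.00
Total = $6,589.74 + $19,110.00 = $25,699.74

$25,700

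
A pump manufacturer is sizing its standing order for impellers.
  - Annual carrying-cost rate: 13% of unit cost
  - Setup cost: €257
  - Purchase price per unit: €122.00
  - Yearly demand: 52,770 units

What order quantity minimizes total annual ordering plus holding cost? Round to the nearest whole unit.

Holding cost per unit per year: H = 13% × €122 = €15.8600
2DS/H = 2·52,770·257/15.86 = 1,710,200.50
EOQ = √1,710,200.50 ≈ 1,307.75

1,308 units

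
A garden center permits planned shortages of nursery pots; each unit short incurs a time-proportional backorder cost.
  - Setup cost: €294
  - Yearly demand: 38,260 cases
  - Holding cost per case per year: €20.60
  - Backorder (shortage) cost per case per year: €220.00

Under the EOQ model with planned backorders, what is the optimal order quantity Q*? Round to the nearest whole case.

Q* = √(2DS/H) · √((H + b)/b)
   = √(2 × 38,260 × 294 / 20.6) · √((20.6 + 220) / 220)
   = 1,045.027 × 1.0458 ≈ 1,092.86

1,093 cases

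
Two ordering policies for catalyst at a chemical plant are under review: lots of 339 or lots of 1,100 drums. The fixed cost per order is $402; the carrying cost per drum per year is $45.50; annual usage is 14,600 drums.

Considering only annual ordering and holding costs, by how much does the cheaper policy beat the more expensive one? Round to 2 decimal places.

TC(Q) = (D/Q)S + (Q/2)H
TC(339) = (14,600/339)×402 + (339/2)×45.5 = $25,025.52
TC(1,100) = (14,600/1,100)×402 + (1,100/2)×45.5 = $30,360.64
Lots of 339 are cheaper by $5,335.11.

$5,335.11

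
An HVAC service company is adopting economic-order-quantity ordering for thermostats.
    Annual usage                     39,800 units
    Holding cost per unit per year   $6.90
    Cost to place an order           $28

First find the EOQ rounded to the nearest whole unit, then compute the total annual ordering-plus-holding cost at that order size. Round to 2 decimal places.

Optimal lot size Q* = (2 × 39,800 × $28 / $6.9)^½ ≈ 568.34 → Q = 568 units
Annual ordering cost = (D/Q)·S = (39,800/568) × 28 = $1,961.97
Annual holding cost  = (Q/2)·H = (568/2) × 6.9 = $1,959.60
Total = $1,961.97 + $1,959.60 = $3,921.57

$3,921.57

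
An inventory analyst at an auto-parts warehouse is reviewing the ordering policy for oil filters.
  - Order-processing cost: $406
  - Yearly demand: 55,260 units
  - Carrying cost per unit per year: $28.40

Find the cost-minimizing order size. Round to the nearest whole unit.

Optimal lot size Q* = (2 × 55,260 × $406 / $28.4)^½ ≈ 1,256.97

1,257 units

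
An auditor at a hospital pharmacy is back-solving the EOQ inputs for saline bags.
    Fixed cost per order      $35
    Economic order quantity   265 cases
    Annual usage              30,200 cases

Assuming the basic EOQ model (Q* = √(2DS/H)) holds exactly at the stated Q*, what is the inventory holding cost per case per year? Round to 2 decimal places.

From Q* = √(2DS/H) ⇒ Q*² = 2DS/H.
H = 2DS / Q² = 2 × 30,200 × 35 / 265² = 30.1032

$30.10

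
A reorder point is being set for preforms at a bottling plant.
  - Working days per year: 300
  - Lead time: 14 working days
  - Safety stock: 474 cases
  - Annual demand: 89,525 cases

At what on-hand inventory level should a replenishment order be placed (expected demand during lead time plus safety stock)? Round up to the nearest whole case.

Daily demand d = 89,525 / 300 = 298.417 cases/day
Demand during lead time = 298.417 × 14 = 4,177.83
Reorder point = 4,177.83 + 474 = 4,651.83 → round up

4,652 cases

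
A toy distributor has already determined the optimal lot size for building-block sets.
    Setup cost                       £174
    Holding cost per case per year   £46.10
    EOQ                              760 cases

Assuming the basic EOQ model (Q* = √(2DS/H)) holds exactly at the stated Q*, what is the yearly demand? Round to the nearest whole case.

From Q* = √(2DS/H) ⇒ Q*² = 2DS/H.
D = Q²H / (2S) = 760² × 46.1 / (2 × 174) = 76,515.40

76,515 cases per year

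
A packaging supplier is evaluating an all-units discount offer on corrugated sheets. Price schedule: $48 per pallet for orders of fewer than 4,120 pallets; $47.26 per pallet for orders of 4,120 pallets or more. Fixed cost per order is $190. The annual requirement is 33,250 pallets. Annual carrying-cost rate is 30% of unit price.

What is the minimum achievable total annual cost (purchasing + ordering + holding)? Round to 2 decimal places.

H₁ = 30%×$48 = $14.4000;  H₂ = 30%×$47.26 = $14.1780
EOQ₁ = √(2×33,250×190/14.4000) = 936.71  (< 4,120, feasible at tier 1)
EOQ₂ = √(2×33,250×190/14.1780) = 944.02  (< 4,120 → use Q = 4,120 at tier-2 price)
TC(tier 1 (EOQ₁), Q≈936.7) = $1,609,488.66
TC(tier 2, Q≈4,120.0) = $1,602,135.05
Minimum at tier 2: $1,602,135.05

$1,602,135.05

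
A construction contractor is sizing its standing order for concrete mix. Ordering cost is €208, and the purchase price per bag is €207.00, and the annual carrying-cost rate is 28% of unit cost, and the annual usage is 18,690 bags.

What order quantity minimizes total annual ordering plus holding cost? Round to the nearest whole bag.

H = i·C = 0.28 × €207 = €57.9600 per bag-year
EOQ = √(2DS/H) = √(2 × 18,690 × 208 / 57.96)
    = √(134,144.93) ≈ 366.26

366 bags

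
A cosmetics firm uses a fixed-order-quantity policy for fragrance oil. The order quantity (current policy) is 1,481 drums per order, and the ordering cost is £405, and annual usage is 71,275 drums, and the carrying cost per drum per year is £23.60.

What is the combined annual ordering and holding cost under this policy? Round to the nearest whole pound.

Ordering: D/Q × S = 71,275/1,481 × £405 = £19,491.14
Holding:  Q/2 × H = 1,481/2 × £23.6 = £17,475.80
Total = £19,491.14 + £17,475.80 = £36,966.94

£36,967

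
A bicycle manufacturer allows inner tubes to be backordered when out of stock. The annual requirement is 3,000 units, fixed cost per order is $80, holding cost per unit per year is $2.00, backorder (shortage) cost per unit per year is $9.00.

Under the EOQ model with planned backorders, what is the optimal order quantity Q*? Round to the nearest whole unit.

Q* = √(2DS/H) · √((H + b)/b)
   = √(2 × 3,000 × 80 / 2) · √((2 + 9) / 9)
   = 489.898 × 1.1055 ≈ 541.60

542 units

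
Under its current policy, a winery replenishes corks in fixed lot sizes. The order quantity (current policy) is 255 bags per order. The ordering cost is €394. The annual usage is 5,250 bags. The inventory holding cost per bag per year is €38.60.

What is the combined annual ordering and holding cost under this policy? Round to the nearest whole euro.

Ordering: D/Q × S = 5,250/255 × €394 = €8,111.76
Holding:  Q/2 × H = 255/2 × €38.6 = €4,921.50
Total = €8,111.76 + €4,921.50 = €13,033.26

€13,033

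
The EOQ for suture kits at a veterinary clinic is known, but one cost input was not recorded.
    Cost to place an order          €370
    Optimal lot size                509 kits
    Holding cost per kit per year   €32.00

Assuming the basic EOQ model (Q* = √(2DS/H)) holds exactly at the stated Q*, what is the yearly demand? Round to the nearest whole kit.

Since Q* = (2DS/H)^½, squaring gives Q*²·H = 2DS.
D = Q²H / (2S) = 509² × 32 / (2 × 370) = 11,203.50

11,204 kits per year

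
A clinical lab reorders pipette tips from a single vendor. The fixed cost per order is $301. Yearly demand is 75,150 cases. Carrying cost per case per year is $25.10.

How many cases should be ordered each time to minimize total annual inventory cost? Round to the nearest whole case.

1,343 cases

Optimal lot size Q* = (2 × 75,150 × $301 / $25.1)^½ ≈ 1,342.54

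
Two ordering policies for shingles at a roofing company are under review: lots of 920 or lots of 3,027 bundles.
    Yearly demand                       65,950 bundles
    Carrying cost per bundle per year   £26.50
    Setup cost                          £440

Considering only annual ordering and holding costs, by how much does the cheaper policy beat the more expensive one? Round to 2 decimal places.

£5,962.83

For each Q, cost = (D/Q)·S + (Q/2)·H.
TC(920) = (65,950/920)×440 + (920/2)×26.5 = £43,731.30
TC(3,027) = (65,950/3,027)×440 + (3,027/2)×26.5 = £49,694.14
Cheaper: Q = 920.  Difference = £5,962.83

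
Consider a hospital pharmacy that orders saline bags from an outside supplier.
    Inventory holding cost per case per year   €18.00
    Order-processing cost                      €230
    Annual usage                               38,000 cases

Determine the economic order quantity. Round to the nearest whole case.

985 cases

Optimal lot size Q* = (2 × 38,000 × €230 / €18)^½ ≈ 985.45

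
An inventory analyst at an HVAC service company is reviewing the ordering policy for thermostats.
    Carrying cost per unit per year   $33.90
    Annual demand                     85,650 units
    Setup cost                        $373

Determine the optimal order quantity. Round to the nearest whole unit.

1,373 units

EOQ = √(2DS/H) = √(2 × 85,650 × 373 / 33.9)
    = √(1,884,805.31) ≈ 1,372.88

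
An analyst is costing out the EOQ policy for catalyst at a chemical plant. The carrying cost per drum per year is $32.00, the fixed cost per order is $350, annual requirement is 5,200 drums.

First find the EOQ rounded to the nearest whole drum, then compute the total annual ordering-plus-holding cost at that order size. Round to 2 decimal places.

Optimal lot size Q* = (2 × 5,200 × $350 / $32)^½ ≈ 337.27 → Q = 337 drums
Orders/yr = 5,200/337 = 15.430; ordering cost = 15.430 × $350 = $5,400.59
Average inventory = 337/2 = 168.5; holding cost = 168.5 × $32 = $5,392.00
Total = $5,400.59 + $5,392.00 = $10,792.59

$10,792.59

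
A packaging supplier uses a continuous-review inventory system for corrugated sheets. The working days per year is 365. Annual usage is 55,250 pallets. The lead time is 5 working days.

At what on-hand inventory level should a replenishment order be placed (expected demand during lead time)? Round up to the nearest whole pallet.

Daily demand d = 55,250 / 365 = 151.370 pallets/day
Demand during lead time = 151.370 × 5 = 756.85
Reorder point = 756.85 → round up

757 pallets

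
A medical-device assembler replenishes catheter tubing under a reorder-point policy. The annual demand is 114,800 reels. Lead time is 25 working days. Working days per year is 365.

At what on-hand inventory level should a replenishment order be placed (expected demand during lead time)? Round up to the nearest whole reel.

Daily demand d = 114,800 / 365 = 314.521 reels/day
Demand during lead time = 314.521 × 25 = 7,863.01
Reorder point = 7,863.01 → round up

7,864 reels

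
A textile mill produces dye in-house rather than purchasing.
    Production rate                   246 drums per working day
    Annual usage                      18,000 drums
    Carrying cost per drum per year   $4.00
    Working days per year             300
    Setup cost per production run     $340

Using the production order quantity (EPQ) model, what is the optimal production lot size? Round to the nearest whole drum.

2,012 drums

d = 18,000/300 = 60.0000 drums/day;  effective holding cost H(1 − d/p) = 4·(1 − 60.0000/246) = 3.02439
Q* = √(2DS / H_eff) = √(2·18,000·340 / 3.02439) ≈ 2,011.74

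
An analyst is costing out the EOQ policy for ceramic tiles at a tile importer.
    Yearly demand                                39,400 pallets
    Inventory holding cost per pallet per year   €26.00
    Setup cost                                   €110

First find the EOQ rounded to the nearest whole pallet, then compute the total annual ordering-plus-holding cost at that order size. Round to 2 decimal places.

EOQ = √(2DS/H) = √(2 × 39,400 × 110 / 26)
    = √(333,384.62) ≈ 577.39 → Q = 577 pallets
Annual ordering cost = (D/Q)·S = (39,400/577) × 110 = €7,511.27
Annual holding cost  = (Q/2)·H = (577/2) × 26 = €7,501.00
Total = €7,511.27 + €7,501.00 = €15,012.27

€15,012.27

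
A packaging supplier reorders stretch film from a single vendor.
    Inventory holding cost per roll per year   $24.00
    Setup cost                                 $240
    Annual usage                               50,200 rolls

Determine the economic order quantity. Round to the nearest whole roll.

Optimal lot size Q* = (2 × 50,200 × $240 / $24)^½ ≈ 1,002.00

1,002 rolls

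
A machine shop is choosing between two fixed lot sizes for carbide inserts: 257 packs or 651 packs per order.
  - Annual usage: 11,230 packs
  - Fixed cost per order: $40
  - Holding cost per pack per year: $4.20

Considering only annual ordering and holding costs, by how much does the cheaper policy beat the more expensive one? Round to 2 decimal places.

For each Q, cost = (D/Q)·S + (Q/2)·H.
TC(257) = (11,230/257)×40 + (257/2)×4.2 = $2,287.56
TC(651) = (11,230/651)×40 + (651/2)×4.2 = $2,057.12
Lots of 651 are cheaper by $230.44.

$230.44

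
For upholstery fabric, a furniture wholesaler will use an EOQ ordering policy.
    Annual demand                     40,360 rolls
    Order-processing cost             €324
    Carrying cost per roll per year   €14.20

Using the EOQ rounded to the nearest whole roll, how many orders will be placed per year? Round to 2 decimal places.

29.74 orders per year

2DS/H = 2·40,360·324/14.2 = 1,841,780.28
EOQ = √1,841,780.28 ≈ 1,357.12 → Q = 1,357
Orders per year = D/Q = 40,360 / 1,357 = 29.742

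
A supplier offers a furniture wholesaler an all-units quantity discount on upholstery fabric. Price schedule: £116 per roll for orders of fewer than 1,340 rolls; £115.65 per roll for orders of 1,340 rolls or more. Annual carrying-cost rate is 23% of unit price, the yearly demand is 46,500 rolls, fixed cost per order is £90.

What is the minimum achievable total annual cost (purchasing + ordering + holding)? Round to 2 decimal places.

H₁ = 23%×£116 = £26.6800;  H₂ = 23%×£115.65 = £26.5995
EOQ₁ = √(2×46,500×90/26.6800) = 560.11  (< 1,340, feasible at tier 1)
EOQ₂ = √(2×46,500×90/26.5995) = 560.95  (< 1,340 → use Q = 1,340 at tier-2 price)
TC(tier 1 (EOQ₁), Q≈560.1) = £5,408,943.61
TC(tier 2, Q≈1,340.0) = £5,398,669.80
Minimum at tier 2: £5,398,669.80

£5,398,669.80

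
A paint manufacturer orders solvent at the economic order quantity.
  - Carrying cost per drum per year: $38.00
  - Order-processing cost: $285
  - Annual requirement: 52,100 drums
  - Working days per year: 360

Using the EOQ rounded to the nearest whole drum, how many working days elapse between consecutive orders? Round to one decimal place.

6.1 days

2DS/H = 2·52,100·285/38 = 781,500.00
EOQ = √781,500.00 ≈ 884.02 → Q = 884 drums
T = Q/D × 360 days = 884/52,100 × 360 = 6.108 days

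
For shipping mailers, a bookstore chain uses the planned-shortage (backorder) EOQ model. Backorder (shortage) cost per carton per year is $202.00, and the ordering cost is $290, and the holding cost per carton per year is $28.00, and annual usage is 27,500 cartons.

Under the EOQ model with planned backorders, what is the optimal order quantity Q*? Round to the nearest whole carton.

805 cartons

Basic EOQ = √(2·27,500·290/28) = 754.747
Backorder adjustment √((H+b)/b) = √((28+202)/202) = 1.0671
Q* = 754.747 × 1.0671 ≈ 805.36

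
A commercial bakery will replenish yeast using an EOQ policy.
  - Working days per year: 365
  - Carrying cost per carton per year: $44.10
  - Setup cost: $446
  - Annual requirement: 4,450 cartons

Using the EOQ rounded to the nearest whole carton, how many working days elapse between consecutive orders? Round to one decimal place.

24.6 days

2DS/H = 2·4,450·446/44.1 = 90,009.07
EOQ = √90,009.07 ≈ 300.02 → Q = 300 cartons
T = Q/D × 365 days = 300/4,450 × 365 = 24.607 days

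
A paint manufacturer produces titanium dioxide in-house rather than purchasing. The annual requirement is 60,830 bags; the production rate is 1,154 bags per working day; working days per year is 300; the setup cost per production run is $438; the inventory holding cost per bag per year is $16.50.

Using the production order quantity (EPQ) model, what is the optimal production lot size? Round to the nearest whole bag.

d = 60,830/300 = 202.7667 bags/day;  effective holding cost H(1 − d/p) = 16.5·(1 − 202.7667/1154) = 13.60082
Q* = √(2DS / H_eff) = √(2·60,830·438 / 13.60082) ≈ 1,979.38

1,979 bags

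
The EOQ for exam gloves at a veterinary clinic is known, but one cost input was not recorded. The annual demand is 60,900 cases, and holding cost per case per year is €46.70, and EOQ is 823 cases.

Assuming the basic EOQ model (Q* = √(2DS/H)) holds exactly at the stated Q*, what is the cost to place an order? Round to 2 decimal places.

€259.70

Since Q* = (2DS/H)^½, squaring gives Q*²·H = 2DS.
S = Q²H / (2D) = 823² × 46.7 / (2 × 60,900) = 259.6984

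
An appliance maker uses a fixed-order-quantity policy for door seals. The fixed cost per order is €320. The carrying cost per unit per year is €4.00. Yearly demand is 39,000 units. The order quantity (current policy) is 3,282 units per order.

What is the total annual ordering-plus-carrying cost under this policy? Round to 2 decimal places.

Annual ordering cost = (D/Q)·S = (39,000/3,282) × 320 = €3,802.56
Annual holding cost  = (Q/2)·H = (3,282/2) × 4 = €6,564.00
Total = €3,802.56 + €6,564.00 = €10,366.56

€10,366.56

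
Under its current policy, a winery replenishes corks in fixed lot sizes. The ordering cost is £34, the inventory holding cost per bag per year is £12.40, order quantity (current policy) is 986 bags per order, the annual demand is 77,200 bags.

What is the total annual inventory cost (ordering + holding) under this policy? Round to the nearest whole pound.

Orders/yr = 77,200/986 = 78.296; ordering cost = 78.296 × £34 = £2,662.07
Average inventory = 986/2 = 493; holding cost = 493 × £12.4 = £6,113.20
Total = £2,662.07 + £6,113.20 = £8,775.27

£8,775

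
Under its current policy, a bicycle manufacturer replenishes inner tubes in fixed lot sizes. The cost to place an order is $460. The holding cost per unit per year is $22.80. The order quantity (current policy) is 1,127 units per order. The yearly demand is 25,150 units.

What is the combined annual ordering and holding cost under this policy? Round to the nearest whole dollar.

Annual ordering cost = (D/Q)·S = (25,150/1,127) × 460 = $10,265.31
Annual holding cost  = (Q/2)·H = (1,127/2) × 22.8 = $12,847.80
Total = $10,265.31 + $12,847.80 = $23,113.11

$23,113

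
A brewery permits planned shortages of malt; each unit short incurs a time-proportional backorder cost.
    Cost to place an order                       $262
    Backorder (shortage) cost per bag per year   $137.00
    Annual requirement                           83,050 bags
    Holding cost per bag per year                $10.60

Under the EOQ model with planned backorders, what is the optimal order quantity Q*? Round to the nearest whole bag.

2,103 bags

Q* = √(2DS/H) · √((H + b)/b)
   = √(2 × 83,050 × 262 / 10.6) · √((10.6 + 137) / 137)
   = 2,026.201 × 1.0380 ≈ 2,103.13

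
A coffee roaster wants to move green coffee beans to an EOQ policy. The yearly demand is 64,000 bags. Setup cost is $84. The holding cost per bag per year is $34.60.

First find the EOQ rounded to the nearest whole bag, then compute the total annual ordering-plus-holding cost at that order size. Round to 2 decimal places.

$19,287.81

Q* = √(2·D·S / H) = √(2·64,000·84 / 34.6) = √310,751.4 ≈ 557.45 → Q = 557 bags
Annual ordering cost = (D/Q)·S = (64,000/557) × 84 = $9,651.71
Annual holding cost  = (Q/2)·H = (557/2) × 34.6 = $9,636.10
Total = $9,651.71 + $9,636.10 = $19,287.81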